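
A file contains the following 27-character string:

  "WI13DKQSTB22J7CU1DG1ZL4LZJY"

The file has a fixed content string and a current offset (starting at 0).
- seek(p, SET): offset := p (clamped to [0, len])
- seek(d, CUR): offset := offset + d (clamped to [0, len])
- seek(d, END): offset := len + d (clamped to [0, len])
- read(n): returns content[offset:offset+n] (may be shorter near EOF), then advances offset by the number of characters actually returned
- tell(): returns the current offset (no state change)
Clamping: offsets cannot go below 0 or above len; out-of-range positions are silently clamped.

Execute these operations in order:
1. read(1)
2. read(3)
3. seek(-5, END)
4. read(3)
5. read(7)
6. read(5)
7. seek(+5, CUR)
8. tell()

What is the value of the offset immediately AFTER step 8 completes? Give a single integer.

Answer: 27

Derivation:
After 1 (read(1)): returned 'W', offset=1
After 2 (read(3)): returned 'I13', offset=4
After 3 (seek(-5, END)): offset=22
After 4 (read(3)): returned '4LZ', offset=25
After 5 (read(7)): returned 'JY', offset=27
After 6 (read(5)): returned '', offset=27
After 7 (seek(+5, CUR)): offset=27
After 8 (tell()): offset=27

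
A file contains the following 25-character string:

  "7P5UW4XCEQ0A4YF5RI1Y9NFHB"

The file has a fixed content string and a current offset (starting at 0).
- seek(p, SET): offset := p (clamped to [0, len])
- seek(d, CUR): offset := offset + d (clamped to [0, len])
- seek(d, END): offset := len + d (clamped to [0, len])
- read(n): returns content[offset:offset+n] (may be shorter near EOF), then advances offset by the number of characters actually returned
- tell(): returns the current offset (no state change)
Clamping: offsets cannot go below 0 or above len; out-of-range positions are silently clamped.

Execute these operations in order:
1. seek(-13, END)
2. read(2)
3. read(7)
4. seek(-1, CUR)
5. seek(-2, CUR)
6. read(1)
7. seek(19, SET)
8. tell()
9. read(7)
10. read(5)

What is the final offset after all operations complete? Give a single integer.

Answer: 25

Derivation:
After 1 (seek(-13, END)): offset=12
After 2 (read(2)): returned '4Y', offset=14
After 3 (read(7)): returned 'F5RI1Y9', offset=21
After 4 (seek(-1, CUR)): offset=20
After 5 (seek(-2, CUR)): offset=18
After 6 (read(1)): returned '1', offset=19
After 7 (seek(19, SET)): offset=19
After 8 (tell()): offset=19
After 9 (read(7)): returned 'Y9NFHB', offset=25
After 10 (read(5)): returned '', offset=25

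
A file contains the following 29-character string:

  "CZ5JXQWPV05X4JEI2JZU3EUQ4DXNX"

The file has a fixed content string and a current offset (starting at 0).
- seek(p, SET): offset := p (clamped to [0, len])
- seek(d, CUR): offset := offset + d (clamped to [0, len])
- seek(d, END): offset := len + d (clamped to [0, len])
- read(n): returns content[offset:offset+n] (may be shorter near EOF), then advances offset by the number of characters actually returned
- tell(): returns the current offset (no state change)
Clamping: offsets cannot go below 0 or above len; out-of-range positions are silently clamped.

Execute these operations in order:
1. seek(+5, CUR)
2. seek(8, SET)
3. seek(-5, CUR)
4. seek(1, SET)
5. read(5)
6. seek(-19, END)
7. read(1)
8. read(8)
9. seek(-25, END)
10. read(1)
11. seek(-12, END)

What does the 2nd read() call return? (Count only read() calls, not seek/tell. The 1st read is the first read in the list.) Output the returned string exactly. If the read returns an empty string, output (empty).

After 1 (seek(+5, CUR)): offset=5
After 2 (seek(8, SET)): offset=8
After 3 (seek(-5, CUR)): offset=3
After 4 (seek(1, SET)): offset=1
After 5 (read(5)): returned 'Z5JXQ', offset=6
After 6 (seek(-19, END)): offset=10
After 7 (read(1)): returned '5', offset=11
After 8 (read(8)): returned 'X4JEI2JZ', offset=19
After 9 (seek(-25, END)): offset=4
After 10 (read(1)): returned 'X', offset=5
After 11 (seek(-12, END)): offset=17

Answer: 5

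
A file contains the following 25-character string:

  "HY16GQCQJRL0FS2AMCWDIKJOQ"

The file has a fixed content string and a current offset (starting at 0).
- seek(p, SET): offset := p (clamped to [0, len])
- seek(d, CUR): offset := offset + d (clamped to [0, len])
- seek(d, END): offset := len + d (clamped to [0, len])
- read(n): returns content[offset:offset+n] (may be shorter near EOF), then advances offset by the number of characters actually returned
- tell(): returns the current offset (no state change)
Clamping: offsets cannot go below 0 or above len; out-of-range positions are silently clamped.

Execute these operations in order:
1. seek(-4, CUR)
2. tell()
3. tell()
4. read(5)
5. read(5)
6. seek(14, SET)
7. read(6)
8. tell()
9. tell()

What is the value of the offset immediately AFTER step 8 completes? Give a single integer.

Answer: 20

Derivation:
After 1 (seek(-4, CUR)): offset=0
After 2 (tell()): offset=0
After 3 (tell()): offset=0
After 4 (read(5)): returned 'HY16G', offset=5
After 5 (read(5)): returned 'QCQJR', offset=10
After 6 (seek(14, SET)): offset=14
After 7 (read(6)): returned '2AMCWD', offset=20
After 8 (tell()): offset=20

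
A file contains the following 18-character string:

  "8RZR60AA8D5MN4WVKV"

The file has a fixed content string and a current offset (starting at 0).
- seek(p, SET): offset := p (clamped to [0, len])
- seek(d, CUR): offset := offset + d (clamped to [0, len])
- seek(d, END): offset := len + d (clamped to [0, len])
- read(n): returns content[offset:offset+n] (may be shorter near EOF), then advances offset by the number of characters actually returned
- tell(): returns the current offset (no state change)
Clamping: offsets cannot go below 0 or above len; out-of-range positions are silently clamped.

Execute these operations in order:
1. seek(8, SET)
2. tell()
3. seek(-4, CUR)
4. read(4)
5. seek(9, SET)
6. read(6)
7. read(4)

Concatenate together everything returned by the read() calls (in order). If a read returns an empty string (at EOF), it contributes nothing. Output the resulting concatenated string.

After 1 (seek(8, SET)): offset=8
After 2 (tell()): offset=8
After 3 (seek(-4, CUR)): offset=4
After 4 (read(4)): returned '60AA', offset=8
After 5 (seek(9, SET)): offset=9
After 6 (read(6)): returned 'D5MN4W', offset=15
After 7 (read(4)): returned 'VKV', offset=18

Answer: 60AAD5MN4WVKV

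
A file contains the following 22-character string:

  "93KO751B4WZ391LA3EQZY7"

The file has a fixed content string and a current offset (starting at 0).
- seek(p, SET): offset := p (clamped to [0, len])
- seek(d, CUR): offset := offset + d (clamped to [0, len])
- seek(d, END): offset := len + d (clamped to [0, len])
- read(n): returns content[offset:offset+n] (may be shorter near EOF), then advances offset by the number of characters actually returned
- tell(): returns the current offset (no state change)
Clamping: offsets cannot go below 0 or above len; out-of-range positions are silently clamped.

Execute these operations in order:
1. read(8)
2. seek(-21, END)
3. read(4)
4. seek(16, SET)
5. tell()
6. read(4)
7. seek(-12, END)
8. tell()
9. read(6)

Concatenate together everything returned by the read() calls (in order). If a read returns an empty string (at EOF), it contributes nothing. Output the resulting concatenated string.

Answer: 93KO751B3KO73EQZZ391LA

Derivation:
After 1 (read(8)): returned '93KO751B', offset=8
After 2 (seek(-21, END)): offset=1
After 3 (read(4)): returned '3KO7', offset=5
After 4 (seek(16, SET)): offset=16
After 5 (tell()): offset=16
After 6 (read(4)): returned '3EQZ', offset=20
After 7 (seek(-12, END)): offset=10
After 8 (tell()): offset=10
After 9 (read(6)): returned 'Z391LA', offset=16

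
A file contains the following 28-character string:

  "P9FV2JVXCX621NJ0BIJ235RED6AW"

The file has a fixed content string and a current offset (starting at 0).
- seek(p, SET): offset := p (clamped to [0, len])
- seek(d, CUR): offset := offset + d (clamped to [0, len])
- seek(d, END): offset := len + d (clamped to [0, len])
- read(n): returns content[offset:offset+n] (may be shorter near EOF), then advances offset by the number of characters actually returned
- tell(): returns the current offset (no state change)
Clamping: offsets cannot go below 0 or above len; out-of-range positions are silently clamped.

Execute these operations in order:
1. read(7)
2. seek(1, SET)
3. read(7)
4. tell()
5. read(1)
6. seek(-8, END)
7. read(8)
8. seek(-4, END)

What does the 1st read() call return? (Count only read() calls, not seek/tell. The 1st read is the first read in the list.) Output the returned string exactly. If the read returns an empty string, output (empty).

Answer: P9FV2JV

Derivation:
After 1 (read(7)): returned 'P9FV2JV', offset=7
After 2 (seek(1, SET)): offset=1
After 3 (read(7)): returned '9FV2JVX', offset=8
After 4 (tell()): offset=8
After 5 (read(1)): returned 'C', offset=9
After 6 (seek(-8, END)): offset=20
After 7 (read(8)): returned '35RED6AW', offset=28
After 8 (seek(-4, END)): offset=24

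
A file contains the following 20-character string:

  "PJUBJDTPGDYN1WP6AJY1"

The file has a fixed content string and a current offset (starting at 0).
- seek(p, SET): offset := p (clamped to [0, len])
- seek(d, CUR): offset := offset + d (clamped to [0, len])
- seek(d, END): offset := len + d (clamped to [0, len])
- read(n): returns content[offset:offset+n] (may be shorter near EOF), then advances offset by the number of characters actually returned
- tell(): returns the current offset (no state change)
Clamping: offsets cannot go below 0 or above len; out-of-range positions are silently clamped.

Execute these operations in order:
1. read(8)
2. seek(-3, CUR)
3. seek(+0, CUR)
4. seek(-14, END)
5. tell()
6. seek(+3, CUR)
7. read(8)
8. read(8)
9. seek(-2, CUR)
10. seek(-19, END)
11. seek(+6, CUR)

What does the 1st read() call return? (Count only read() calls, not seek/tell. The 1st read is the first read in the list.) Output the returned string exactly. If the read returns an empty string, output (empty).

After 1 (read(8)): returned 'PJUBJDTP', offset=8
After 2 (seek(-3, CUR)): offset=5
After 3 (seek(+0, CUR)): offset=5
After 4 (seek(-14, END)): offset=6
After 5 (tell()): offset=6
After 6 (seek(+3, CUR)): offset=9
After 7 (read(8)): returned 'DYN1WP6A', offset=17
After 8 (read(8)): returned 'JY1', offset=20
After 9 (seek(-2, CUR)): offset=18
After 10 (seek(-19, END)): offset=1
After 11 (seek(+6, CUR)): offset=7

Answer: PJUBJDTP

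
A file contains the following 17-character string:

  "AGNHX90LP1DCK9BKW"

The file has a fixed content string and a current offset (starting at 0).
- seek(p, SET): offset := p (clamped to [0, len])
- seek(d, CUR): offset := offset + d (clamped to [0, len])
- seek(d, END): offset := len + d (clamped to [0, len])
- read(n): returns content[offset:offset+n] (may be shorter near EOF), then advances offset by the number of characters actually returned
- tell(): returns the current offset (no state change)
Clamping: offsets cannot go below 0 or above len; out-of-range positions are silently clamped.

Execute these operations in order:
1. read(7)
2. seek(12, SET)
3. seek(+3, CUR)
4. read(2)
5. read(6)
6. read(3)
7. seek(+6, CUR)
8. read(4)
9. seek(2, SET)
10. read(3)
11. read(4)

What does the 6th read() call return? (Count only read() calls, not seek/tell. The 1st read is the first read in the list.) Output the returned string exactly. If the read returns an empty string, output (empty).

After 1 (read(7)): returned 'AGNHX90', offset=7
After 2 (seek(12, SET)): offset=12
After 3 (seek(+3, CUR)): offset=15
After 4 (read(2)): returned 'KW', offset=17
After 5 (read(6)): returned '', offset=17
After 6 (read(3)): returned '', offset=17
After 7 (seek(+6, CUR)): offset=17
After 8 (read(4)): returned '', offset=17
After 9 (seek(2, SET)): offset=2
After 10 (read(3)): returned 'NHX', offset=5
After 11 (read(4)): returned '90LP', offset=9

Answer: NHX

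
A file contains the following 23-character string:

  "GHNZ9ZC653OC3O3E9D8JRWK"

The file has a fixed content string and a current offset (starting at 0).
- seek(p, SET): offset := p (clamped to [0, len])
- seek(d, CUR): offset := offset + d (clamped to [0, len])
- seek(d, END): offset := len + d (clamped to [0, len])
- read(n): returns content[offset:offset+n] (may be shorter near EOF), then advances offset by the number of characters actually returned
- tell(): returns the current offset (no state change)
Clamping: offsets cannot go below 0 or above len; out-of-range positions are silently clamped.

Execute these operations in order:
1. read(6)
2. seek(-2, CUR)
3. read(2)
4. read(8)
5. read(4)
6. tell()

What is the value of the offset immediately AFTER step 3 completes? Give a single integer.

After 1 (read(6)): returned 'GHNZ9Z', offset=6
After 2 (seek(-2, CUR)): offset=4
After 3 (read(2)): returned '9Z', offset=6

Answer: 6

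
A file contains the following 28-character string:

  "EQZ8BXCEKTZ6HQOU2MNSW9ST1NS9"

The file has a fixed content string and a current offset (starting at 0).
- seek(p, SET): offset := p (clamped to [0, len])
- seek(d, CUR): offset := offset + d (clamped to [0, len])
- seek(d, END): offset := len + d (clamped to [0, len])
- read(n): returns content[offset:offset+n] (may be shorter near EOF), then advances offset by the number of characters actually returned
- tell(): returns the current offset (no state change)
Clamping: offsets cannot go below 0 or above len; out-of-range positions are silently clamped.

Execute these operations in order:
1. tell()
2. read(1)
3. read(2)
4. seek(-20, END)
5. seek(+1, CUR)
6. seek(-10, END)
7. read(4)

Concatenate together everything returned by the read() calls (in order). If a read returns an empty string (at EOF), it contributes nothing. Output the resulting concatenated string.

Answer: EQZNSW9

Derivation:
After 1 (tell()): offset=0
After 2 (read(1)): returned 'E', offset=1
After 3 (read(2)): returned 'QZ', offset=3
After 4 (seek(-20, END)): offset=8
After 5 (seek(+1, CUR)): offset=9
After 6 (seek(-10, END)): offset=18
After 7 (read(4)): returned 'NSW9', offset=22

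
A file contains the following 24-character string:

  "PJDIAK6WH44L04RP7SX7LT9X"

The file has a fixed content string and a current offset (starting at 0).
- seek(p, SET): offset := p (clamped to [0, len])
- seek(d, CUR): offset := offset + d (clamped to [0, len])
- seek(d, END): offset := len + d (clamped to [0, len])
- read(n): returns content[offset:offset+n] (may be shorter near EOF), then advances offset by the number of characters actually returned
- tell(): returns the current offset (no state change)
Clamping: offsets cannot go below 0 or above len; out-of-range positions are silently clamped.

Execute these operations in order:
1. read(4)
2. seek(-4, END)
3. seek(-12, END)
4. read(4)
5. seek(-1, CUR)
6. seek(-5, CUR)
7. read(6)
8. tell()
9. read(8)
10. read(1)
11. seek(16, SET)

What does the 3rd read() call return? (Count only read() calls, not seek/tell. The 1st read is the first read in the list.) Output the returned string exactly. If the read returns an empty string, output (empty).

After 1 (read(4)): returned 'PJDI', offset=4
After 2 (seek(-4, END)): offset=20
After 3 (seek(-12, END)): offset=12
After 4 (read(4)): returned '04RP', offset=16
After 5 (seek(-1, CUR)): offset=15
After 6 (seek(-5, CUR)): offset=10
After 7 (read(6)): returned '4L04RP', offset=16
After 8 (tell()): offset=16
After 9 (read(8)): returned '7SX7LT9X', offset=24
After 10 (read(1)): returned '', offset=24
After 11 (seek(16, SET)): offset=16

Answer: 4L04RP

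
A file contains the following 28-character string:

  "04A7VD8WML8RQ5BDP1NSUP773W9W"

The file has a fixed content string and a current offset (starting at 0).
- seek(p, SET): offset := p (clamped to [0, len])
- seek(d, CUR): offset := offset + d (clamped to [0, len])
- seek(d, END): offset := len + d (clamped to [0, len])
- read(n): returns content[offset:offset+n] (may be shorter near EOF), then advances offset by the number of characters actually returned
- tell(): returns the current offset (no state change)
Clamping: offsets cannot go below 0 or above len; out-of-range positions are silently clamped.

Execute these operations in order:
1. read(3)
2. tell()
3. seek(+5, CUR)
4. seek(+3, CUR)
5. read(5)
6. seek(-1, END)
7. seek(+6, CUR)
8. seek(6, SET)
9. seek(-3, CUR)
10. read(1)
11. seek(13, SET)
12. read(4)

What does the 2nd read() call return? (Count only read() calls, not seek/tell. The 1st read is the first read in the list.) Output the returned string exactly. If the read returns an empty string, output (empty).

Answer: RQ5BD

Derivation:
After 1 (read(3)): returned '04A', offset=3
After 2 (tell()): offset=3
After 3 (seek(+5, CUR)): offset=8
After 4 (seek(+3, CUR)): offset=11
After 5 (read(5)): returned 'RQ5BD', offset=16
After 6 (seek(-1, END)): offset=27
After 7 (seek(+6, CUR)): offset=28
After 8 (seek(6, SET)): offset=6
After 9 (seek(-3, CUR)): offset=3
After 10 (read(1)): returned '7', offset=4
After 11 (seek(13, SET)): offset=13
After 12 (read(4)): returned '5BDP', offset=17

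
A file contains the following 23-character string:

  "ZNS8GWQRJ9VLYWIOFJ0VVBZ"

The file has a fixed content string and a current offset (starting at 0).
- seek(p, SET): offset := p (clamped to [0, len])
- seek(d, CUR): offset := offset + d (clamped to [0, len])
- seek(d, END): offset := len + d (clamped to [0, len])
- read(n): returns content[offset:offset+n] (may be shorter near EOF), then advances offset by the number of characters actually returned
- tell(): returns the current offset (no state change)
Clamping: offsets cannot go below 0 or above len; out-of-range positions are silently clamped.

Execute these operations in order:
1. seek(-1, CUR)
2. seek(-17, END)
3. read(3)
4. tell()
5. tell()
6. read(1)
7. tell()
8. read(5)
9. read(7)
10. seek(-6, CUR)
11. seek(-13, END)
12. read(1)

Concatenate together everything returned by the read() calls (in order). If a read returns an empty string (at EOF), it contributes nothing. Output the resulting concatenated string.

After 1 (seek(-1, CUR)): offset=0
After 2 (seek(-17, END)): offset=6
After 3 (read(3)): returned 'QRJ', offset=9
After 4 (tell()): offset=9
After 5 (tell()): offset=9
After 6 (read(1)): returned '9', offset=10
After 7 (tell()): offset=10
After 8 (read(5)): returned 'VLYWI', offset=15
After 9 (read(7)): returned 'OFJ0VVB', offset=22
After 10 (seek(-6, CUR)): offset=16
After 11 (seek(-13, END)): offset=10
After 12 (read(1)): returned 'V', offset=11

Answer: QRJ9VLYWIOFJ0VVBV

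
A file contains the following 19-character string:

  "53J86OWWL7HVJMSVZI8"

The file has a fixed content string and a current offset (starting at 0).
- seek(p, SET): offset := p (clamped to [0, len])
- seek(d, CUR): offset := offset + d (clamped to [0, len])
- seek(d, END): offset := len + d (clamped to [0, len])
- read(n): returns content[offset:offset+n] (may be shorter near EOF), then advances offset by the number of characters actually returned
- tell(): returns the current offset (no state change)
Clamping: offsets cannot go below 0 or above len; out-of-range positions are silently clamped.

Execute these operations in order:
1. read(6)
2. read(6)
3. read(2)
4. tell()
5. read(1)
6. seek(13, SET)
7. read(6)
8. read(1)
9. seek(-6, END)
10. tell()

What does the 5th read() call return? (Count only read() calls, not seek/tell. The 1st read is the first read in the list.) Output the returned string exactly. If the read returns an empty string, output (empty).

After 1 (read(6)): returned '53J86O', offset=6
After 2 (read(6)): returned 'WWL7HV', offset=12
After 3 (read(2)): returned 'JM', offset=14
After 4 (tell()): offset=14
After 5 (read(1)): returned 'S', offset=15
After 6 (seek(13, SET)): offset=13
After 7 (read(6)): returned 'MSVZI8', offset=19
After 8 (read(1)): returned '', offset=19
After 9 (seek(-6, END)): offset=13
After 10 (tell()): offset=13

Answer: MSVZI8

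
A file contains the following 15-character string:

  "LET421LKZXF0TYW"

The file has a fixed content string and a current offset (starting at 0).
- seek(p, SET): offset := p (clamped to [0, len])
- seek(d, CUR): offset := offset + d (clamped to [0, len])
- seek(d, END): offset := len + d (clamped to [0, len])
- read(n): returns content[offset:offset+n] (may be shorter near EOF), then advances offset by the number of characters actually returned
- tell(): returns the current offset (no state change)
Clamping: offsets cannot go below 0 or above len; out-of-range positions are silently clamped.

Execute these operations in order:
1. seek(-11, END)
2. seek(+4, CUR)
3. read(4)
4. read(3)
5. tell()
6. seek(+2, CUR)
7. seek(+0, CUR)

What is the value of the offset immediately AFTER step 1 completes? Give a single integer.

After 1 (seek(-11, END)): offset=4

Answer: 4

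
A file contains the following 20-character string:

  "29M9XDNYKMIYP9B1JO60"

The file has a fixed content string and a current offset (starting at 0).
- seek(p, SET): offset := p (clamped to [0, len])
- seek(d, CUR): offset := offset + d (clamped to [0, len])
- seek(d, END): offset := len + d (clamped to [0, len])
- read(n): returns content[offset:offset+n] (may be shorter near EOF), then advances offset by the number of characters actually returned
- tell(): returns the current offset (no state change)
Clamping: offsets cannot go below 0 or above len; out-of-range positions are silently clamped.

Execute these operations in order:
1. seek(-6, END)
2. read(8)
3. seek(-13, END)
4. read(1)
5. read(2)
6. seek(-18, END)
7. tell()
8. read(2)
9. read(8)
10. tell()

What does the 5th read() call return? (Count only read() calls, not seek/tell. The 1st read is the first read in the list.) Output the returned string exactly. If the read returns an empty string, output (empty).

Answer: XDNYKMIY

Derivation:
After 1 (seek(-6, END)): offset=14
After 2 (read(8)): returned 'B1JO60', offset=20
After 3 (seek(-13, END)): offset=7
After 4 (read(1)): returned 'Y', offset=8
After 5 (read(2)): returned 'KM', offset=10
After 6 (seek(-18, END)): offset=2
After 7 (tell()): offset=2
After 8 (read(2)): returned 'M9', offset=4
After 9 (read(8)): returned 'XDNYKMIY', offset=12
After 10 (tell()): offset=12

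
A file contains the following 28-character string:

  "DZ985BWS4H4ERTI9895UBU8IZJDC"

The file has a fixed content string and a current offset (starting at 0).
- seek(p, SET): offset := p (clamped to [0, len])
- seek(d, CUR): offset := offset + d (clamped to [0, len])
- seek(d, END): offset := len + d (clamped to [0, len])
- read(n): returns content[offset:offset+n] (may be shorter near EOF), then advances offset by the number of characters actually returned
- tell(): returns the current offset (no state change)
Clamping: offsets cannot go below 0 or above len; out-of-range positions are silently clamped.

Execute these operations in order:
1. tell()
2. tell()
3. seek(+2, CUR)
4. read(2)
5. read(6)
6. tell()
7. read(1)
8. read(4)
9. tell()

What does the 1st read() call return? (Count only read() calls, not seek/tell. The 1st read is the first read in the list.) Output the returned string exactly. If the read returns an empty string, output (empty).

Answer: 98

Derivation:
After 1 (tell()): offset=0
After 2 (tell()): offset=0
After 3 (seek(+2, CUR)): offset=2
After 4 (read(2)): returned '98', offset=4
After 5 (read(6)): returned '5BWS4H', offset=10
After 6 (tell()): offset=10
After 7 (read(1)): returned '4', offset=11
After 8 (read(4)): returned 'ERTI', offset=15
After 9 (tell()): offset=15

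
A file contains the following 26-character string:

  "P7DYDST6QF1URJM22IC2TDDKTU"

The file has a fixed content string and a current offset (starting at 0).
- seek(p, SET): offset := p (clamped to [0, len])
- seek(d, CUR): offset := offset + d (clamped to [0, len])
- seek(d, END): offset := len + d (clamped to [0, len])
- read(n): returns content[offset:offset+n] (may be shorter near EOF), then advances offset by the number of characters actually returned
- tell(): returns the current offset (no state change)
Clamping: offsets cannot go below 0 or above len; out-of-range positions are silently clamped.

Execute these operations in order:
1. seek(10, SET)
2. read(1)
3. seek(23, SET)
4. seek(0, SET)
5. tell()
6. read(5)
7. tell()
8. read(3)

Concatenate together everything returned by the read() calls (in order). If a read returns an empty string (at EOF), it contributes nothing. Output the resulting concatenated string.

Answer: 1P7DYDST6

Derivation:
After 1 (seek(10, SET)): offset=10
After 2 (read(1)): returned '1', offset=11
After 3 (seek(23, SET)): offset=23
After 4 (seek(0, SET)): offset=0
After 5 (tell()): offset=0
After 6 (read(5)): returned 'P7DYD', offset=5
After 7 (tell()): offset=5
After 8 (read(3)): returned 'ST6', offset=8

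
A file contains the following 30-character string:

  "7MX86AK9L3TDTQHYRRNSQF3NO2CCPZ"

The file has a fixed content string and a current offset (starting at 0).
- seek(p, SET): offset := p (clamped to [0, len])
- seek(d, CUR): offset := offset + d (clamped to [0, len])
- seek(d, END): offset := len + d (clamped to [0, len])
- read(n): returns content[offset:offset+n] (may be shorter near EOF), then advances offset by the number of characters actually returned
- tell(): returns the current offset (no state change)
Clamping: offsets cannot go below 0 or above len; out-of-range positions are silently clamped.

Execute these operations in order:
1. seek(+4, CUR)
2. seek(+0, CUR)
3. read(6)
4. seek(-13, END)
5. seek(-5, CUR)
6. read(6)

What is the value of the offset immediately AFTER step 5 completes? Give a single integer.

After 1 (seek(+4, CUR)): offset=4
After 2 (seek(+0, CUR)): offset=4
After 3 (read(6)): returned '6AK9L3', offset=10
After 4 (seek(-13, END)): offset=17
After 5 (seek(-5, CUR)): offset=12

Answer: 12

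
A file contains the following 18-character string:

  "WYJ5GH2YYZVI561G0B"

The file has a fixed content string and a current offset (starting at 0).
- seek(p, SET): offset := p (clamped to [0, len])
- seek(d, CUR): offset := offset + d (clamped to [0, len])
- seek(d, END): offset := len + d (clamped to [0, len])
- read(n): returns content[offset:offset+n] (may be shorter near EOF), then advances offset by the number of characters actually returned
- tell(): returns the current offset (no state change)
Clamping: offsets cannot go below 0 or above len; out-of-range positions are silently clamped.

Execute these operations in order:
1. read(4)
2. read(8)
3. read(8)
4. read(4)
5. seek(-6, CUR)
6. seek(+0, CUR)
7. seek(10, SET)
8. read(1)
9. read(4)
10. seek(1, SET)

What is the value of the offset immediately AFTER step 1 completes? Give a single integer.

After 1 (read(4)): returned 'WYJ5', offset=4

Answer: 4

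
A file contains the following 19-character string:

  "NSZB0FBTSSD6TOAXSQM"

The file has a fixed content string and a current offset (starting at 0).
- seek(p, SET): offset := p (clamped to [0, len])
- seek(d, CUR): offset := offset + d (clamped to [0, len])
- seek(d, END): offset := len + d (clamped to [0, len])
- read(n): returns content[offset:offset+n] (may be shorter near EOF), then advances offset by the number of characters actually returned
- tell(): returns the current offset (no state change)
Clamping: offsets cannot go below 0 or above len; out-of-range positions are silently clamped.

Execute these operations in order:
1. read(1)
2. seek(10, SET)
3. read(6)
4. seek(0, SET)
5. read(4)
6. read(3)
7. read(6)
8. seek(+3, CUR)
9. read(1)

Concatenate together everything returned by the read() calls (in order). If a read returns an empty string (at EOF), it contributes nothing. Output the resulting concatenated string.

After 1 (read(1)): returned 'N', offset=1
After 2 (seek(10, SET)): offset=10
After 3 (read(6)): returned 'D6TOAX', offset=16
After 4 (seek(0, SET)): offset=0
After 5 (read(4)): returned 'NSZB', offset=4
After 6 (read(3)): returned '0FB', offset=7
After 7 (read(6)): returned 'TSSD6T', offset=13
After 8 (seek(+3, CUR)): offset=16
After 9 (read(1)): returned 'S', offset=17

Answer: ND6TOAXNSZB0FBTSSD6TS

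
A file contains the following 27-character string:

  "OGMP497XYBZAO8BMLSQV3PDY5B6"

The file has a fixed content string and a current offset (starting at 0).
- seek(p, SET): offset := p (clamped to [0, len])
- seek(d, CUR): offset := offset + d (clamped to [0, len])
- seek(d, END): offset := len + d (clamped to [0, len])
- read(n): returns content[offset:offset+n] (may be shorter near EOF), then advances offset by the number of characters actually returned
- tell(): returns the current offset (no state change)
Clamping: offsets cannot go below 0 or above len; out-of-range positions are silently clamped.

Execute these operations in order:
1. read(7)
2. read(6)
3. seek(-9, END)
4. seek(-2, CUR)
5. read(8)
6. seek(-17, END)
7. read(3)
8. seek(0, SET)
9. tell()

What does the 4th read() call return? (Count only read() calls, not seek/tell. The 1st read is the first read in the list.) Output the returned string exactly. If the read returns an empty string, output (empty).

Answer: ZAO

Derivation:
After 1 (read(7)): returned 'OGMP497', offset=7
After 2 (read(6)): returned 'XYBZAO', offset=13
After 3 (seek(-9, END)): offset=18
After 4 (seek(-2, CUR)): offset=16
After 5 (read(8)): returned 'LSQV3PDY', offset=24
After 6 (seek(-17, END)): offset=10
After 7 (read(3)): returned 'ZAO', offset=13
After 8 (seek(0, SET)): offset=0
After 9 (tell()): offset=0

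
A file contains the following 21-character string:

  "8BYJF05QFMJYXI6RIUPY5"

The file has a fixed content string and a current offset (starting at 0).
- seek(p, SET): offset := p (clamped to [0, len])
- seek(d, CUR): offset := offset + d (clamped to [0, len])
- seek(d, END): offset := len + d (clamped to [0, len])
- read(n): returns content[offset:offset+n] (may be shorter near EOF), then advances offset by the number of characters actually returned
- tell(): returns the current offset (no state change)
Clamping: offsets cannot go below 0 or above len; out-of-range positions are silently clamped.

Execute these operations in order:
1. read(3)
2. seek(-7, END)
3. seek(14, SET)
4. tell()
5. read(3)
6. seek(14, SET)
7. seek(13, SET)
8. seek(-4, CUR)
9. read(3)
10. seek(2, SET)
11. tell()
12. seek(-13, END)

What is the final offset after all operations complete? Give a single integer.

Answer: 8

Derivation:
After 1 (read(3)): returned '8BY', offset=3
After 2 (seek(-7, END)): offset=14
After 3 (seek(14, SET)): offset=14
After 4 (tell()): offset=14
After 5 (read(3)): returned '6RI', offset=17
After 6 (seek(14, SET)): offset=14
After 7 (seek(13, SET)): offset=13
After 8 (seek(-4, CUR)): offset=9
After 9 (read(3)): returned 'MJY', offset=12
After 10 (seek(2, SET)): offset=2
After 11 (tell()): offset=2
After 12 (seek(-13, END)): offset=8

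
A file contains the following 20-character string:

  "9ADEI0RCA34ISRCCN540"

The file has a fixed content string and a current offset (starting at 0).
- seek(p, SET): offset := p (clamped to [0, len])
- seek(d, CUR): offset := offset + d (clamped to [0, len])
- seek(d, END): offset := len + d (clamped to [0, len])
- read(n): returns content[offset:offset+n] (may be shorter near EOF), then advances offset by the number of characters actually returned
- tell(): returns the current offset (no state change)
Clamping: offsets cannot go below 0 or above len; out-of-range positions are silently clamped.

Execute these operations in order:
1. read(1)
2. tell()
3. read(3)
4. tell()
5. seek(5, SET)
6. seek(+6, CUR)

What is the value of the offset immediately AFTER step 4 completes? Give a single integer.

After 1 (read(1)): returned '9', offset=1
After 2 (tell()): offset=1
After 3 (read(3)): returned 'ADE', offset=4
After 4 (tell()): offset=4

Answer: 4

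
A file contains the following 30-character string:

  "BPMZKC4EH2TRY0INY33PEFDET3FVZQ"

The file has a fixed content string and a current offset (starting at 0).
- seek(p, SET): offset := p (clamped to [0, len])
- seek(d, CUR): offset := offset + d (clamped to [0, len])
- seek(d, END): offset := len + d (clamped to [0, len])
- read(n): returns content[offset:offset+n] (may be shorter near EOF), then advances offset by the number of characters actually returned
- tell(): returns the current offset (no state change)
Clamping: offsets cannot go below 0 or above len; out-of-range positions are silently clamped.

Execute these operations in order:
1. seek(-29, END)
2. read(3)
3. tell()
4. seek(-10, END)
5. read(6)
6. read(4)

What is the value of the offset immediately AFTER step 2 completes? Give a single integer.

After 1 (seek(-29, END)): offset=1
After 2 (read(3)): returned 'PMZ', offset=4

Answer: 4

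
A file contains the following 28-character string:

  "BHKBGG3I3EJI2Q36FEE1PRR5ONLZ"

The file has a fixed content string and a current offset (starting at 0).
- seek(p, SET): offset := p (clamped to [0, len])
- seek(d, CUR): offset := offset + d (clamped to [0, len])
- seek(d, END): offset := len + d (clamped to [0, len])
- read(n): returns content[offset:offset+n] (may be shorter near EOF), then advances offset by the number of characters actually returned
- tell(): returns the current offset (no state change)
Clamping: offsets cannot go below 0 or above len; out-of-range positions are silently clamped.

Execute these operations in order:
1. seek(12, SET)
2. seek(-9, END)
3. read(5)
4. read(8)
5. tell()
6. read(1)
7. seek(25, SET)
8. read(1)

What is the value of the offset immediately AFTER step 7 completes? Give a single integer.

Answer: 25

Derivation:
After 1 (seek(12, SET)): offset=12
After 2 (seek(-9, END)): offset=19
After 3 (read(5)): returned '1PRR5', offset=24
After 4 (read(8)): returned 'ONLZ', offset=28
After 5 (tell()): offset=28
After 6 (read(1)): returned '', offset=28
After 7 (seek(25, SET)): offset=25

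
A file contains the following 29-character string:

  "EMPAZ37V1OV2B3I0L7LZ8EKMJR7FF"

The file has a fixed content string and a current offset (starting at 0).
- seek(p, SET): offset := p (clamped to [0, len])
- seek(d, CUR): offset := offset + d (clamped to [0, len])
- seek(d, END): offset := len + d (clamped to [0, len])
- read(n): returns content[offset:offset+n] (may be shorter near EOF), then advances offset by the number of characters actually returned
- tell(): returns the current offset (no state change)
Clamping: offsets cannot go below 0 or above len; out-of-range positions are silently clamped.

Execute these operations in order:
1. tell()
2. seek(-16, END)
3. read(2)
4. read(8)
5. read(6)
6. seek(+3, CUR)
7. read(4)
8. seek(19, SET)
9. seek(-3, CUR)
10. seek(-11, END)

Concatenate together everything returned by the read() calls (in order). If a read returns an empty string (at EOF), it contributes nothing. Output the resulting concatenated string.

After 1 (tell()): offset=0
After 2 (seek(-16, END)): offset=13
After 3 (read(2)): returned '3I', offset=15
After 4 (read(8)): returned '0L7LZ8EK', offset=23
After 5 (read(6)): returned 'MJR7FF', offset=29
After 6 (seek(+3, CUR)): offset=29
After 7 (read(4)): returned '', offset=29
After 8 (seek(19, SET)): offset=19
After 9 (seek(-3, CUR)): offset=16
After 10 (seek(-11, END)): offset=18

Answer: 3I0L7LZ8EKMJR7FF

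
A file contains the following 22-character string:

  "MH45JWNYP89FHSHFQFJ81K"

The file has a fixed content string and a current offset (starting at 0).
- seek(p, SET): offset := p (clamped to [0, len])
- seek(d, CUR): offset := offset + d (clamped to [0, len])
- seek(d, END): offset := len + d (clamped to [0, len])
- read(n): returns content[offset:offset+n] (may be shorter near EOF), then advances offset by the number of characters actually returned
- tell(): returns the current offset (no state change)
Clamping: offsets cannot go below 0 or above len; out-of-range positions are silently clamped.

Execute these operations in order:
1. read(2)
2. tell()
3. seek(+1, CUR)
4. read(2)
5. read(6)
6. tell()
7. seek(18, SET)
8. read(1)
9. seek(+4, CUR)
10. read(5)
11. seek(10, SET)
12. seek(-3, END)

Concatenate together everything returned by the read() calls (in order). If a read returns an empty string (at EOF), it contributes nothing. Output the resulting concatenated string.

After 1 (read(2)): returned 'MH', offset=2
After 2 (tell()): offset=2
After 3 (seek(+1, CUR)): offset=3
After 4 (read(2)): returned '5J', offset=5
After 5 (read(6)): returned 'WNYP89', offset=11
After 6 (tell()): offset=11
After 7 (seek(18, SET)): offset=18
After 8 (read(1)): returned 'J', offset=19
After 9 (seek(+4, CUR)): offset=22
After 10 (read(5)): returned '', offset=22
After 11 (seek(10, SET)): offset=10
After 12 (seek(-3, END)): offset=19

Answer: MH5JWNYP89J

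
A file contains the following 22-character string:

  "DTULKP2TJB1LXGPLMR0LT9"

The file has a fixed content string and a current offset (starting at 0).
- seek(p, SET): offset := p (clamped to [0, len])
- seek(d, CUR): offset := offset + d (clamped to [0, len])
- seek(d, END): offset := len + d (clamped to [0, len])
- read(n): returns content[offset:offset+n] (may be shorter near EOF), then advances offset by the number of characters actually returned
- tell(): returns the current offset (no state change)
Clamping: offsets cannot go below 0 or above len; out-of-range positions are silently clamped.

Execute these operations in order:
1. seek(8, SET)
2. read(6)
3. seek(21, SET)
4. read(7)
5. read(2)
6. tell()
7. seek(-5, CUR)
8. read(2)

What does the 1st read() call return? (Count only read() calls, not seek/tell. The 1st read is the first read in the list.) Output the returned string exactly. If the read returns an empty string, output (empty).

After 1 (seek(8, SET)): offset=8
After 2 (read(6)): returned 'JB1LXG', offset=14
After 3 (seek(21, SET)): offset=21
After 4 (read(7)): returned '9', offset=22
After 5 (read(2)): returned '', offset=22
After 6 (tell()): offset=22
After 7 (seek(-5, CUR)): offset=17
After 8 (read(2)): returned 'R0', offset=19

Answer: JB1LXG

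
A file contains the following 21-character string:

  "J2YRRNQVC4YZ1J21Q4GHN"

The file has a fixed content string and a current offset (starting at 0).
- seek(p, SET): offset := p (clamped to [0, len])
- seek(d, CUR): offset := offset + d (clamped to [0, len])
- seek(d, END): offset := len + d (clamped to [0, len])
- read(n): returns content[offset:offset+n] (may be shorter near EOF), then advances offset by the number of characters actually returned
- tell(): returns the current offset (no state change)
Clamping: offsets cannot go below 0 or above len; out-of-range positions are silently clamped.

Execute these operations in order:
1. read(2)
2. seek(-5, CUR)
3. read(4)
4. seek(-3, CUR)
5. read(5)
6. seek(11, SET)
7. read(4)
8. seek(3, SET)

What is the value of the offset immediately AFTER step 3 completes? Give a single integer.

After 1 (read(2)): returned 'J2', offset=2
After 2 (seek(-5, CUR)): offset=0
After 3 (read(4)): returned 'J2YR', offset=4

Answer: 4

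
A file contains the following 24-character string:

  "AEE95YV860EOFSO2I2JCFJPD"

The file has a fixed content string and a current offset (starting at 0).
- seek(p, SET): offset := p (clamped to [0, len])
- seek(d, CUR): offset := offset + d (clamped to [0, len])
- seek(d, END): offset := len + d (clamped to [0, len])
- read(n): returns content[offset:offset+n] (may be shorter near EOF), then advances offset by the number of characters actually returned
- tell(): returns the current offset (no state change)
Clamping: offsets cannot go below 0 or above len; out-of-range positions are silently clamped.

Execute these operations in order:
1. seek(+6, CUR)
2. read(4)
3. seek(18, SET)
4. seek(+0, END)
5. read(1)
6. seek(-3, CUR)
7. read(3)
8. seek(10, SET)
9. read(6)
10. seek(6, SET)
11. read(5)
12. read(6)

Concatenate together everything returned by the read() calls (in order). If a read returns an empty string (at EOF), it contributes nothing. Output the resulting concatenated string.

Answer: V860JPDEOFSO2V860EOFSO2I

Derivation:
After 1 (seek(+6, CUR)): offset=6
After 2 (read(4)): returned 'V860', offset=10
After 3 (seek(18, SET)): offset=18
After 4 (seek(+0, END)): offset=24
After 5 (read(1)): returned '', offset=24
After 6 (seek(-3, CUR)): offset=21
After 7 (read(3)): returned 'JPD', offset=24
After 8 (seek(10, SET)): offset=10
After 9 (read(6)): returned 'EOFSO2', offset=16
After 10 (seek(6, SET)): offset=6
After 11 (read(5)): returned 'V860E', offset=11
After 12 (read(6)): returned 'OFSO2I', offset=17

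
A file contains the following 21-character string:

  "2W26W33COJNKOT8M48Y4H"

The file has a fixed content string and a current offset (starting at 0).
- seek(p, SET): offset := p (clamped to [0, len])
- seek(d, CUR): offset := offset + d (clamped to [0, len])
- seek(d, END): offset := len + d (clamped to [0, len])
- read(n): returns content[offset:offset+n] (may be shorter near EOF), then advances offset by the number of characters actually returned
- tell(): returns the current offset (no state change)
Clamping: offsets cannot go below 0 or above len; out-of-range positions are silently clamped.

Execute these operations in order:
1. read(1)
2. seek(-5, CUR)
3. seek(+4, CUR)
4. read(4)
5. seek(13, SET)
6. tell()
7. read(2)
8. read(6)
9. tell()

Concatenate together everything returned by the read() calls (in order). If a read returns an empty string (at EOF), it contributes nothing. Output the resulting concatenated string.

Answer: 2W33CT8M48Y4H

Derivation:
After 1 (read(1)): returned '2', offset=1
After 2 (seek(-5, CUR)): offset=0
After 3 (seek(+4, CUR)): offset=4
After 4 (read(4)): returned 'W33C', offset=8
After 5 (seek(13, SET)): offset=13
After 6 (tell()): offset=13
After 7 (read(2)): returned 'T8', offset=15
After 8 (read(6)): returned 'M48Y4H', offset=21
After 9 (tell()): offset=21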